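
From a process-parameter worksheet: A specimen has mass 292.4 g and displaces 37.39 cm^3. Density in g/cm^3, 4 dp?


rho = 292.4 / 37.39 = 7.8203 g/cm^3


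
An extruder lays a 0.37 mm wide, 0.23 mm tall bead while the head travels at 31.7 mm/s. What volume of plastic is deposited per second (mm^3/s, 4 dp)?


Rate = 0.37 * 0.23 * 31.7 = 2.6977 mm^3/s


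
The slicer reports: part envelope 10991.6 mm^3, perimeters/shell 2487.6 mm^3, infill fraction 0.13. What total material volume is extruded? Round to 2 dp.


V_infill = (10991.6 - 2487.6) * 0.13 = 1105.52
V_total = 2487.6 + 1105.52 = 3593.12 mm^3


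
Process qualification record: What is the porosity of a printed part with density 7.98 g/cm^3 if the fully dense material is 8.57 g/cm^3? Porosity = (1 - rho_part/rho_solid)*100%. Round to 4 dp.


Porosity = (1-7.98/8.57)*100 = 6.8845 %


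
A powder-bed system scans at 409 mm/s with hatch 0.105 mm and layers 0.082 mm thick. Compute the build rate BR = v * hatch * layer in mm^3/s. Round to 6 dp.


Rate = 409 * 0.105 * 0.082 = 3.52149 mm^3/s


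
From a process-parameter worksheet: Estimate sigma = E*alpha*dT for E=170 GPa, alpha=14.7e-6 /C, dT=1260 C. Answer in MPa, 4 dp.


sigma = 170*1000 * 14.7e-6 * 1260 = 3148.74 MPa


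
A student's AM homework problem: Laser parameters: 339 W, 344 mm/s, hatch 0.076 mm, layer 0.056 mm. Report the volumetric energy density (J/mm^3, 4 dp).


E = 339 / (344*0.076*0.056) = 231.5473 J/mm^3


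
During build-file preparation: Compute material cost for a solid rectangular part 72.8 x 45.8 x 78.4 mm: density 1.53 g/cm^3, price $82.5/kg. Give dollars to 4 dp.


V = 72.8 * 45.8 * 78.4 = 261404.416 mm^3 = 261.404416 cm^3
Mass = 261.404416 * 1.53 / 1000 = 0.39994876 kg
Cost = 0.39994876 * 82.5 = 32.9958 $


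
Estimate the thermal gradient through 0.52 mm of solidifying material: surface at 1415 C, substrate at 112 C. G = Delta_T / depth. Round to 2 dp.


G = (1415-112)/0.52 = 2505.77 C/mm


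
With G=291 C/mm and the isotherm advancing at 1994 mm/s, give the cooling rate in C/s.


CR = 291 * 1994 = 580254 C/s


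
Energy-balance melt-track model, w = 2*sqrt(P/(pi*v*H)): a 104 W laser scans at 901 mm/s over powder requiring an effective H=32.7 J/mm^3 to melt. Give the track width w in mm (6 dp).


w = 2*sqrt(104/(pi*901*32.7)) = 0.06704 mm


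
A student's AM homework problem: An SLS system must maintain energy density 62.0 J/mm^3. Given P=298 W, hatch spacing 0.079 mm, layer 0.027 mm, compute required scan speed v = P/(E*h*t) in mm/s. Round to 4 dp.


v = 298 / (62.0*0.079*0.027) = 2253.3763 mm/s


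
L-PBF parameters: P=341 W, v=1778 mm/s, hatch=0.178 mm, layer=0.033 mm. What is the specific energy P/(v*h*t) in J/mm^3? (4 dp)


Build rate = 1778 * 0.178 * 0.033 = 10.443972 mm^3/s
SE = 341 / 10.443972 = 32.6504 J/mm^3


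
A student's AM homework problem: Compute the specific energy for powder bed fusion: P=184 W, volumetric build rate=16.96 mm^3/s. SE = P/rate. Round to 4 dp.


SE = 184 / 16.96 = 10.8491 J/mm^3


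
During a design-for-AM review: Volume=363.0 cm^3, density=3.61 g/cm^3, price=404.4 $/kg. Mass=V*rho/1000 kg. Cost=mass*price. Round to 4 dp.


Mass = 363.0*3.61/1000 = 1.31043 kg
Cost = 1.31043 * 404.4 = 529.9379 $


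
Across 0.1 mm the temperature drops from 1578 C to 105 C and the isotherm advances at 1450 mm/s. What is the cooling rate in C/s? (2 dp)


G = (1578-105)/0.1 = 14730.0 C/mm
CR = 14730.0 * 1450 = 21358500.0 C/s


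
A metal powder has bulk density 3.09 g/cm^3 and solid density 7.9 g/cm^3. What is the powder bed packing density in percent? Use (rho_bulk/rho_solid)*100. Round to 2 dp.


Packing = (3.09/7.9)*100 = 39.11 %


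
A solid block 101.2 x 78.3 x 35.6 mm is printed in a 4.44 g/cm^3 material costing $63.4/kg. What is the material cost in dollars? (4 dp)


V = 101.2 * 78.3 * 35.6 = 282092.976 mm^3 = 282.092976 cm^3
Mass = 282.092976 * 4.44 / 1000 = 1.25249281 kg
Cost = 1.25249281 * 63.4 = 79.408 $


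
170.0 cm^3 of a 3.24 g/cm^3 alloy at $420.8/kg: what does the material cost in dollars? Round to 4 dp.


Mass = 170.0*3.24/1000 = 0.5508 kg
Cost = 0.5508 * 420.8 = 231.7766 $


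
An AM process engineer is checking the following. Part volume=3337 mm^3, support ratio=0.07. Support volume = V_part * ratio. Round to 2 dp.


V_support = 3337 * 0.07 = 233.59 mm^3


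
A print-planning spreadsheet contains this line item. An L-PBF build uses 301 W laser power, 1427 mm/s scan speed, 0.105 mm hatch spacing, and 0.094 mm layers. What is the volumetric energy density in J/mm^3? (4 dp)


E = 301 / (1427*0.105*0.094) = 21.371 J/mm^3


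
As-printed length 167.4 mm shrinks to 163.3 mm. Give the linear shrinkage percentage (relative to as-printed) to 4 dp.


Shrinkage = ((167.4-163.3)/167.4)*100 = 2.4492 %


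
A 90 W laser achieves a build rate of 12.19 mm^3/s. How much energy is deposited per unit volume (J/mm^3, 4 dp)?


SE = 90 / 12.19 = 7.3831 J/mm^3


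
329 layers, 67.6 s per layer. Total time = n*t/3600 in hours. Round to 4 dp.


t = 329 * 67.6 / 3600 = 6.1779 hrs


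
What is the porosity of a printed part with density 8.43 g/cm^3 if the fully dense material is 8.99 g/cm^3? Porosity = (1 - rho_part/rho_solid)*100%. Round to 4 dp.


Porosity = (1-8.43/8.99)*100 = 6.2291 %


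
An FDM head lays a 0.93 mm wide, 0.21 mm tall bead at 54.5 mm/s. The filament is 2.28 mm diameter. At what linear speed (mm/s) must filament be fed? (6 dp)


Q = 0.93 * 0.21 * 54.5 = 10.64385 mm^3/s
A_fil = pi*(2.28/2)^2 = 4.08281381 mm^2
v_feed = 10.64385 / 4.08281381 = 2.606989 mm/s


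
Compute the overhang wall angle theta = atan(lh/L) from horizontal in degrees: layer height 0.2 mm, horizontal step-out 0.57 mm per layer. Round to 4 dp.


angle = atan(0.2/0.57) = 19.3348 degrees


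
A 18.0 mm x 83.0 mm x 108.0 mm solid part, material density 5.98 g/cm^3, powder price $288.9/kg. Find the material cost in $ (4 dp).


V = 18.0 * 83.0 * 108.0 = 161352.0 mm^3 = 161.352 cm^3
Mass = 161.352 * 5.98 / 1000 = 0.96488496 kg
Cost = 0.96488496 * 288.9 = 278.7553 $


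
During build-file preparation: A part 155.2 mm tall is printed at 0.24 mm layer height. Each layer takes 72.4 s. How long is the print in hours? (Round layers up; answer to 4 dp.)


Layers = ceil(155.2/0.24) = 647
t = 647 * 72.4 / 3600 = 13.0119 hrs


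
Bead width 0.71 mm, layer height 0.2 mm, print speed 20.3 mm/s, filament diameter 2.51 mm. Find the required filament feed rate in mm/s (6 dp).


Q = 0.71 * 0.2 * 20.3 = 2.8826 mm^3/s
A_fil = pi*(2.51/2)^2 = 4.94808697 mm^2
v_feed = 2.8826 / 4.94808697 = 0.582569 mm/s


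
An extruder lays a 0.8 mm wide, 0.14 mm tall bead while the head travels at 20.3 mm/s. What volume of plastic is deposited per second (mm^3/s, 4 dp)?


Rate = 0.8 * 0.14 * 20.3 = 2.2736 mm^3/s


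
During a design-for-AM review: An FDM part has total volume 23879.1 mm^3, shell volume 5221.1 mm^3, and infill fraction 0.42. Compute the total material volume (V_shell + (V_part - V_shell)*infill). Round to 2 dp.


V_infill = (23879.1 - 5221.1) * 0.42 = 7836.36
V_total = 5221.1 + 7836.36 = 13057.46 mm^3


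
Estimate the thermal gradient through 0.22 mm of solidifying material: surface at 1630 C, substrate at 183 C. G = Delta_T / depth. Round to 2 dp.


G = (1630-183)/0.22 = 6577.27 C/mm


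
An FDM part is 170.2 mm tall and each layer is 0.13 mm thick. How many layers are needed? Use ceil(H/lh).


Layers = ceil(170.2/0.13) = 1310


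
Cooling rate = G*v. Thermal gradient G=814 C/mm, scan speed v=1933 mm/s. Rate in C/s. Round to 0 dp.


CR = 814 * 1933 = 1573462 C/s


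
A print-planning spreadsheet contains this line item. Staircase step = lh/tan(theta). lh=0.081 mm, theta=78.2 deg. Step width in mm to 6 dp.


step = 0.081 / tan(78.2) = 0.016922 mm


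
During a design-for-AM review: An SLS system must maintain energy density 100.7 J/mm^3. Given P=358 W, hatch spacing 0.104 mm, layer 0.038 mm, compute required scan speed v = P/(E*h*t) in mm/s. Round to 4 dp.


v = 358 / (100.7*0.104*0.038) = 899.5734 mm/s


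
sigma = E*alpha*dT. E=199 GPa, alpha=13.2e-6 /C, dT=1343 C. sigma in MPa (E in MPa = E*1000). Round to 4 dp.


sigma = 199*1000 * 13.2e-6 * 1343 = 3527.7924 MPa


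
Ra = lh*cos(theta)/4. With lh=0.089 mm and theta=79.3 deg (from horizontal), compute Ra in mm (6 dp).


Ra = 0.089 * cos(79.3) / 4 = 0.004131 mm


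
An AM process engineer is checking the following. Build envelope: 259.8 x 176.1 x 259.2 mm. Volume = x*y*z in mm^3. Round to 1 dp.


V = 259.8 * 176.1 * 259.2 = 11858602.2 mm^3


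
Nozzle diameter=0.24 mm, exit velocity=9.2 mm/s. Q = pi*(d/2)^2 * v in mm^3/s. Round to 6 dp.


A = pi*(0.24/2)^2 = 0.04523893 mm^2
Q = 0.04523893 * 9.2 = 0.416198 mm^3/s


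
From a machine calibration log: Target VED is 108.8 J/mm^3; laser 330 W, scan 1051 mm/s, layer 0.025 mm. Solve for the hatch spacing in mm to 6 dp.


h = 330 / (108.8*1051*0.025) = 0.115436 mm


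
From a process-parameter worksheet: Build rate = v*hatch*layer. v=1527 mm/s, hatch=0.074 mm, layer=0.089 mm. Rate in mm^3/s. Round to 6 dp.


Rate = 1527 * 0.074 * 0.089 = 10.056822 mm^3/s


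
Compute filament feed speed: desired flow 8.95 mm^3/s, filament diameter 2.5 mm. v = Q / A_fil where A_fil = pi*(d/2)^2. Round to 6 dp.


A = pi*(2.5/2)^2 = 4.908739
v = 8.95 / 4.908739 = 1.823279 mm/s


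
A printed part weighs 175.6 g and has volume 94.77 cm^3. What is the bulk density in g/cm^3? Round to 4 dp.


rho = 175.6 / 94.77 = 1.8529 g/cm^3


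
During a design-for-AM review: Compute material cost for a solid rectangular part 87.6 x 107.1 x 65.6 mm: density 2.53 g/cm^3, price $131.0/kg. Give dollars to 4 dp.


V = 87.6 * 107.1 * 65.6 = 615456.576 mm^3 = 615.456576 cm^3
Mass = 615.456576 * 2.53 / 1000 = 1.55710514 kg
Cost = 1.55710514 * 131.0 = 203.9808 $


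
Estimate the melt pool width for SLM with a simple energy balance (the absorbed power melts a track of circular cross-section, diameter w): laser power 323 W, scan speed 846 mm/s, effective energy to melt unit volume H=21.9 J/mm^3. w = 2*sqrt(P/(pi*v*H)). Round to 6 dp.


w = 2*sqrt(323/(pi*846*21.9)) = 0.148987 mm


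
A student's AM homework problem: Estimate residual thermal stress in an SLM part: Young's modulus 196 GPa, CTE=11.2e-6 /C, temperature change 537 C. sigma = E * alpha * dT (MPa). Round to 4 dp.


sigma = 196*1000 * 11.2e-6 * 537 = 1178.8224 MPa


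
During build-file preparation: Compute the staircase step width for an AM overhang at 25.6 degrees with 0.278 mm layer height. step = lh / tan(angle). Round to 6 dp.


step = 0.278 / tan(25.6) = 0.580231 mm


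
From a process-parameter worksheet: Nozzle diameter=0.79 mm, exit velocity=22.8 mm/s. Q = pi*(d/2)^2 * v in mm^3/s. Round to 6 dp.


A = pi*(0.79/2)^2 = 0.49016699 mm^2
Q = 0.49016699 * 22.8 = 11.175807 mm^3/s


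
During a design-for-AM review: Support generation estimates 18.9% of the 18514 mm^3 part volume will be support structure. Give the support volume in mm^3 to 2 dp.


V_support = 18514 * 0.189 = 3499.15 mm^3


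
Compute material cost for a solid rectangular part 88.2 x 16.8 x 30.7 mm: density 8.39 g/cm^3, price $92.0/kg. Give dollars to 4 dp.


V = 88.2 * 16.8 * 30.7 = 45490.032 mm^3 = 45.490032 cm^3
Mass = 45.490032 * 8.39 / 1000 = 0.38166137 kg
Cost = 0.38166137 * 92.0 = 35.1128 $


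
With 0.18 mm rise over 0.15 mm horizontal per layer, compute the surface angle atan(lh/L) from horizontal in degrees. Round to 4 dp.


angle = atan(0.18/0.15) = 50.1944 degrees


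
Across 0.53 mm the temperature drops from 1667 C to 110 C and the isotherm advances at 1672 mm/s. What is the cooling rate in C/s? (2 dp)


G = (1667-110)/0.53 = 2937.73584906 C/mm
CR = 2937.73584906 * 1672 = 4911894.34 C/s


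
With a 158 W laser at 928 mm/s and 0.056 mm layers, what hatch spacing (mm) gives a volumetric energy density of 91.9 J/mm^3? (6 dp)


h = 158 / (91.9*928*0.056) = 0.033083 mm


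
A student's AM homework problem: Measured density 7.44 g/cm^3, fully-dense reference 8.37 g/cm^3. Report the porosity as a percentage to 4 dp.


Porosity = (1-7.44/8.37)*100 = 11.1111 %


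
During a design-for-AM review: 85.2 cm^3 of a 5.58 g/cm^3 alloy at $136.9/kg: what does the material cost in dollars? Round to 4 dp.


Mass = 85.2*5.58/1000 = 0.475416 kg
Cost = 0.475416 * 136.9 = 65.0845 $


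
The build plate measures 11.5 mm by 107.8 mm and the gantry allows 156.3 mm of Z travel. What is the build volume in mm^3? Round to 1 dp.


V = 11.5 * 107.8 * 156.3 = 193765.1 mm^3


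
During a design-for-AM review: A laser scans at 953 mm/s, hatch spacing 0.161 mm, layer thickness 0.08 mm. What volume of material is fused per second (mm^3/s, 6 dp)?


Rate = 953 * 0.161 * 0.08 = 12.27464 mm^3/s


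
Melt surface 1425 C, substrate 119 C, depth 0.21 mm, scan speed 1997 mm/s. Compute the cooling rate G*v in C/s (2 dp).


G = (1425-119)/0.21 = 6219.04761905 C/mm
CR = 6219.04761905 * 1997 = 12419438.1 C/s


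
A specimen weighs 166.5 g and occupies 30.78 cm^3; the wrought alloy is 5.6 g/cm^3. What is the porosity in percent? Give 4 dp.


rho_part = 166.5 / 30.78 = 5.40935673 g/cm^3
Porosity = (1 - 5.40935673/5.6)*100 = 3.4043 %


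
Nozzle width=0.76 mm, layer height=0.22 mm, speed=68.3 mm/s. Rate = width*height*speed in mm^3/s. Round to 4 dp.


Rate = 0.76 * 0.22 * 68.3 = 11.4198 mm^3/s


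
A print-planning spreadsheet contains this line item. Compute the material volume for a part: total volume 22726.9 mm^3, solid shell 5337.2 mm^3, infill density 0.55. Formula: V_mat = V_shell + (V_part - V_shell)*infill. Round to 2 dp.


V_infill = (22726.9 - 5337.2) * 0.55 = 9564.34
V_total = 5337.2 + 9564.34 = 14901.54 mm^3


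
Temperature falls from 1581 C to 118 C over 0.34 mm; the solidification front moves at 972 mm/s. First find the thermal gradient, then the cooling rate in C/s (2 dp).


G = (1581-118)/0.34 = 4302.94117647 C/mm
CR = 4302.94117647 * 972 = 4182458.82 C/s


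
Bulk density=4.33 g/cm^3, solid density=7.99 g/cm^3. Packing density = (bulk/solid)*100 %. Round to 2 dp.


Packing = (4.33/7.99)*100 = 54.19 %


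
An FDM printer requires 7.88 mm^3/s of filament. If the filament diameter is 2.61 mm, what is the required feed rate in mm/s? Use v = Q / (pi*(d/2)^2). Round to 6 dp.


A = pi*(2.61/2)^2 = 5.350211
v = 7.88 / 5.350211 = 1.472839 mm/s


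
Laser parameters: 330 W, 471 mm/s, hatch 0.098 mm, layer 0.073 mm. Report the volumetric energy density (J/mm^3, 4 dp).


E = 330 / (471*0.098*0.073) = 97.9364 J/mm^3


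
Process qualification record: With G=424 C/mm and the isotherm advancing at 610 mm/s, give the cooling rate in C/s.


CR = 424 * 610 = 258640 C/s


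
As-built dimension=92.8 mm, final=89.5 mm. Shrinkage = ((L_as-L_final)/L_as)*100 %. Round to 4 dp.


Shrinkage = ((92.8-89.5)/92.8)*100 = 3.556 %


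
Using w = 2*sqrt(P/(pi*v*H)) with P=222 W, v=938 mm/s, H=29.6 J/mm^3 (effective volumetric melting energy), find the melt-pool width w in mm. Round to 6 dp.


w = 2*sqrt(222/(pi*938*29.6)) = 0.100898 mm


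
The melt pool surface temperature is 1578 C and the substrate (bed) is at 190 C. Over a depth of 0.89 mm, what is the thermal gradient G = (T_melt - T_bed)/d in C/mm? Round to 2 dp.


G = (1578-190)/0.89 = 1559.55 C/mm


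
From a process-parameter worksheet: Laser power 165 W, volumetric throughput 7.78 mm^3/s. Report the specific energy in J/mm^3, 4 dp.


SE = 165 / 7.78 = 21.2082 J/mm^3


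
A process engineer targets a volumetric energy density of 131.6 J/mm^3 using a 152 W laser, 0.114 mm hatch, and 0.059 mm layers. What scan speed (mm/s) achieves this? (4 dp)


v = 152 / (131.6*0.114*0.059) = 171.7239 mm/s


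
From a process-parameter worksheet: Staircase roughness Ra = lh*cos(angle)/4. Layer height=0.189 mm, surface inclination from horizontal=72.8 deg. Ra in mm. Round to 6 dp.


Ra = 0.189 * cos(72.8) / 4 = 0.013972 mm


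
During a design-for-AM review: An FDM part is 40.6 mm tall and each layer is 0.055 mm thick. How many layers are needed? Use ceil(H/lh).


Layers = ceil(40.6/0.055) = 739


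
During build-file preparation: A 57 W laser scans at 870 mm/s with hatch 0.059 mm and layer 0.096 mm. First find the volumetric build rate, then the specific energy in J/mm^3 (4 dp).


Build rate = 870 * 0.059 * 0.096 = 4.92768 mm^3/s
SE = 57 / 4.92768 = 11.5673 J/mm^3


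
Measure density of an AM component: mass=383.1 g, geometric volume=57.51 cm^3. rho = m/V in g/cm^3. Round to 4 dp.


rho = 383.1 / 57.51 = 6.6615 g/cm^3


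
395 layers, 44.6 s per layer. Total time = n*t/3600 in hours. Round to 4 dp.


t = 395 * 44.6 / 3600 = 4.8936 hrs


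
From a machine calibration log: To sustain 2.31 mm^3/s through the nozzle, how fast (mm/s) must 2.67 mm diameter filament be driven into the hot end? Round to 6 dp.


A = pi*(2.67/2)^2 = 5.599025
v = 2.31 / 5.599025 = 0.412572 mm/s


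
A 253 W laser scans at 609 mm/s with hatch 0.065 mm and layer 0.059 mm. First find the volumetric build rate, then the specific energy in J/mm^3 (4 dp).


Build rate = 609 * 0.065 * 0.059 = 2.335515 mm^3/s
SE = 253 / 2.335515 = 108.3273 J/mm^3


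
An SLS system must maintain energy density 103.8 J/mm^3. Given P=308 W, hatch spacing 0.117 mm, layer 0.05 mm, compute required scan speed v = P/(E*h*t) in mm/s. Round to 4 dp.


v = 308 / (103.8*0.117*0.05) = 507.2213 mm/s


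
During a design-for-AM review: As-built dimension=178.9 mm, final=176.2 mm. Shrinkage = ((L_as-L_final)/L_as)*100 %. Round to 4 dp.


Shrinkage = ((178.9-176.2)/178.9)*100 = 1.5092 %


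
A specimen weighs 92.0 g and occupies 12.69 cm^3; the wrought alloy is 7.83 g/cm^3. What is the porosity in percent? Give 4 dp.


rho_part = 92.0 / 12.69 = 7.24980299 g/cm^3
Porosity = (1 - 7.24980299/7.83)*100 = 7.4099 %


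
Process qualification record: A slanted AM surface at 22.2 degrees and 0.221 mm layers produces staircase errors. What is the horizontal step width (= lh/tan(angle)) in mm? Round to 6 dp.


step = 0.221 / tan(22.2) = 0.541544 mm


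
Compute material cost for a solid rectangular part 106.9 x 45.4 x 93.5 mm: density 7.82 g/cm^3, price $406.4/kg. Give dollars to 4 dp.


V = 106.9 * 45.4 * 93.5 = 453779.81 mm^3 = 453.77981 cm^3
Mass = 453.77981 * 7.82 / 1000 = 3.54855811 kg
Cost = 3.54855811 * 406.4 = 1442.134 $


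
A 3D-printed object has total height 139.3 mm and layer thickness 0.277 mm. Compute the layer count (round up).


Layers = ceil(139.3/0.277) = 503


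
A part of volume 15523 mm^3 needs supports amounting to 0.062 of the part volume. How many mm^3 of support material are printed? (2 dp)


V_support = 15523 * 0.062 = 962.43 mm^3


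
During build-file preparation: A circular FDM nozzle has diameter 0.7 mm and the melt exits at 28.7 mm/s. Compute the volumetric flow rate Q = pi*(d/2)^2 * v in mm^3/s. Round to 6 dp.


A = pi*(0.7/2)^2 = 0.3848451 mm^2
Q = 0.3848451 * 28.7 = 11.045054 mm^3/s


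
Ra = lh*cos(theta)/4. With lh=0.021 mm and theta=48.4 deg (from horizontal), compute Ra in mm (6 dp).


Ra = 0.021 * cos(48.4) / 4 = 0.003486 mm


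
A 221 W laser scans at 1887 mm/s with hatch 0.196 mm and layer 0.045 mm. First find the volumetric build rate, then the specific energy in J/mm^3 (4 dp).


Build rate = 1887 * 0.196 * 0.045 = 16.64334 mm^3/s
SE = 221 / 16.64334 = 13.2786 J/mm^3


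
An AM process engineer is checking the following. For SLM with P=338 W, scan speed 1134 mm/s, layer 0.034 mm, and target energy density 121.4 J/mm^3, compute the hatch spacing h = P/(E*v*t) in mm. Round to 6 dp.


h = 338 / (121.4*1134*0.034) = 0.072211 mm


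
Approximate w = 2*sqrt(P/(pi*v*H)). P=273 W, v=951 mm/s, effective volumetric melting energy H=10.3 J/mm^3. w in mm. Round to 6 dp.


w = 2*sqrt(273/(pi*951*10.3)) = 0.188377 mm


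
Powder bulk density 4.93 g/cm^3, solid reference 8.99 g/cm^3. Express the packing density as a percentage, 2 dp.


Packing = (4.93/8.99)*100 = 54.84 %


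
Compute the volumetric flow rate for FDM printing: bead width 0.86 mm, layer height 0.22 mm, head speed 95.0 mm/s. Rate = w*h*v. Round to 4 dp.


Rate = 0.86 * 0.22 * 95.0 = 17.974 mm^3/s


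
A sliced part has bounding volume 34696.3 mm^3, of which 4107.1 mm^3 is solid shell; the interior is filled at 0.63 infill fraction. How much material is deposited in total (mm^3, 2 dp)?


V_infill = (34696.3 - 4107.1) * 0.63 = 19271.2
V_total = 4107.1 + 19271.2 = 23378.3 mm^3


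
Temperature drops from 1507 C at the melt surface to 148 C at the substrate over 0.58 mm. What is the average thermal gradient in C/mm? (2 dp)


G = (1507-148)/0.58 = 2343.1 C/mm


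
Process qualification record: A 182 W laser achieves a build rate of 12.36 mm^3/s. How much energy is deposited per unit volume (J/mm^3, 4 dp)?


SE = 182 / 12.36 = 14.7249 J/mm^3


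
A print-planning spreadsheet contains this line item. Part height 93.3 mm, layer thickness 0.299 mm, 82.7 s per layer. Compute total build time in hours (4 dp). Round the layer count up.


Layers = ceil(93.3/0.299) = 313
t = 313 * 82.7 / 3600 = 7.1903 hrs


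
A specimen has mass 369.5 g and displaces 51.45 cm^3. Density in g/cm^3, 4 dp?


rho = 369.5 / 51.45 = 7.1817 g/cm^3


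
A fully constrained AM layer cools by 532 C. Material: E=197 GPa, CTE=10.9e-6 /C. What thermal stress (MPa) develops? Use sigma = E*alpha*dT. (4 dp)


sigma = 197*1000 * 10.9e-6 * 532 = 1142.3636 MPa


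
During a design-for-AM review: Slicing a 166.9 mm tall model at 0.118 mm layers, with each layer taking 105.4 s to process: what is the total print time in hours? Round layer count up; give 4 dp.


Layers = ceil(166.9/0.118) = 1415
t = 1415 * 105.4 / 3600 = 41.4281 hrs


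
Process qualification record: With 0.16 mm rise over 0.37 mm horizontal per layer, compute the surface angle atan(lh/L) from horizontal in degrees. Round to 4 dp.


angle = atan(0.16/0.37) = 23.3852 degrees


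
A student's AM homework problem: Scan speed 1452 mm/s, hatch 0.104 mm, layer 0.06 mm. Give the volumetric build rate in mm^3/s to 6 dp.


Rate = 1452 * 0.104 * 0.06 = 9.06048 mm^3/s


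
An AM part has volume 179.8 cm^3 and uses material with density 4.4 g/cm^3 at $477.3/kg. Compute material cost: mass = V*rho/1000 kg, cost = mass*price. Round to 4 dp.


Mass = 179.8*4.4/1000 = 0.79112 kg
Cost = 0.79112 * 477.3 = 377.6016 $


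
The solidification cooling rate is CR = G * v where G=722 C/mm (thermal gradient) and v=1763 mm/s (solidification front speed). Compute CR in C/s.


CR = 722 * 1763 = 1272886 C/s


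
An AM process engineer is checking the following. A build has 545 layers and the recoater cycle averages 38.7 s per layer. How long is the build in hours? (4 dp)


t = 545 * 38.7 / 3600 = 5.8588 hrs


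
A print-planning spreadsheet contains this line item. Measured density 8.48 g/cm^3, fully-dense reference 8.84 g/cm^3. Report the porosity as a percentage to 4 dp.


Porosity = (1-8.48/8.84)*100 = 4.0724 %


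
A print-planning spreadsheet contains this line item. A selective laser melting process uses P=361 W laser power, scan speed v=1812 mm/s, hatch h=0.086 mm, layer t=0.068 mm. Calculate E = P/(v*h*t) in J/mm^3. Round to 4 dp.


E = 361 / (1812*0.086*0.068) = 34.0676 J/mm^3


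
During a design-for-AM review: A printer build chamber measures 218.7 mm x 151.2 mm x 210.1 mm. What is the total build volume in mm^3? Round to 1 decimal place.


V = 218.7 * 151.2 * 210.1 = 6947469.1 mm^3


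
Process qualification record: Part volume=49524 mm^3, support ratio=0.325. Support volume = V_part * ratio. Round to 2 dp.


V_support = 49524 * 0.325 = 16095.3 mm^3


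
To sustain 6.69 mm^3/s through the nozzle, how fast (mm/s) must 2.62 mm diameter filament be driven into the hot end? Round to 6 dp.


A = pi*(2.62/2)^2 = 5.391287
v = 6.69 / 5.391287 = 1.240891 mm/s


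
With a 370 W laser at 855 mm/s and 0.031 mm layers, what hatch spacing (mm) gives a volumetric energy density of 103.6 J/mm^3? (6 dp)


h = 370 / (103.6*855*0.031) = 0.134745 mm


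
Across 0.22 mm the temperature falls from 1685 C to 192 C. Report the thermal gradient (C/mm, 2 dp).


G = (1685-192)/0.22 = 6786.36 C/mm


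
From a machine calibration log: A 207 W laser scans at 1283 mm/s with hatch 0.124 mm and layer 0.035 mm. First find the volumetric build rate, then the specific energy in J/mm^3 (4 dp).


Build rate = 1283 * 0.124 * 0.035 = 5.56822 mm^3/s
SE = 207 / 5.56822 = 37.1753 J/mm^3


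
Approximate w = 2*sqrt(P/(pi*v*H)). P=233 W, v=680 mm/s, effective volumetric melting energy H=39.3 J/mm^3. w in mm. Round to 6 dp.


w = 2*sqrt(233/(pi*680*39.3)) = 0.105362 mm


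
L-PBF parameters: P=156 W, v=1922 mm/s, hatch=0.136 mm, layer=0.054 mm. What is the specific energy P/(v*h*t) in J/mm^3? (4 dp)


Build rate = 1922 * 0.136 * 0.054 = 14.115168 mm^3/s
SE = 156 / 14.115168 = 11.0519 J/mm^3


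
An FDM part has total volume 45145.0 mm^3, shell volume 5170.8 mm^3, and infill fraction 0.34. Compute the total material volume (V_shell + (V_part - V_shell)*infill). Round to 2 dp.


V_infill = (45145.0 - 5170.8) * 0.34 = 13591.23
V_total = 5170.8 + 13591.23 = 18762.03 mm^3


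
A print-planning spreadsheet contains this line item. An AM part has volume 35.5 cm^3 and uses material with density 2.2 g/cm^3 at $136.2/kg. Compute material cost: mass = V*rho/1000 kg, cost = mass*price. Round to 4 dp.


Mass = 35.5*2.2/1000 = 0.0781 kg
Cost = 0.0781 * 136.2 = 10.6372 $


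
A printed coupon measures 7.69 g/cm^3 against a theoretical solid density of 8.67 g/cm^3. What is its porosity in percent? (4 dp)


Porosity = (1-7.69/8.67)*100 = 11.3033 %


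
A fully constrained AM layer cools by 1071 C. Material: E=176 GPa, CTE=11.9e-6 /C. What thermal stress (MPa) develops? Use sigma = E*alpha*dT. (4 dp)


sigma = 176*1000 * 11.9e-6 * 1071 = 2243.1024 MPa


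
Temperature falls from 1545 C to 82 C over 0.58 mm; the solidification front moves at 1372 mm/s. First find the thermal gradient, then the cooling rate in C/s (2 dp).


G = (1545-82)/0.58 = 2522.4137931 C/mm
CR = 2522.4137931 * 1372 = 3460751.72 C/s


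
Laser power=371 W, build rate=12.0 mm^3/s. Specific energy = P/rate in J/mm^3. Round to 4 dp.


SE = 371 / 12.0 = 30.9167 J/mm^3


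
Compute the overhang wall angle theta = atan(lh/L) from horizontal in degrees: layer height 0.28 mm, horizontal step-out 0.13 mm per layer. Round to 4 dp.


angle = atan(0.28/0.13) = 65.0952 degrees


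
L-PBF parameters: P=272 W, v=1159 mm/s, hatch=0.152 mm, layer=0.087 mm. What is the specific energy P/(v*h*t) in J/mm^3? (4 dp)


Build rate = 1159 * 0.152 * 0.087 = 15.326616 mm^3/s
SE = 272 / 15.326616 = 17.7469 J/mm^3


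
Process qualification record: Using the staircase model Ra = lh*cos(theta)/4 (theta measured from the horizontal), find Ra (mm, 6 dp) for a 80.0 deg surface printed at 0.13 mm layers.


Ra = 0.13 * cos(80.0) / 4 = 0.005644 mm


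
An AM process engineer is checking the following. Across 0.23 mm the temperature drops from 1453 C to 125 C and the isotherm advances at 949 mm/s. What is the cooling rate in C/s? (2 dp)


G = (1453-125)/0.23 = 5773.91304348 C/mm
CR = 5773.91304348 * 949 = 5479443.48 C/s


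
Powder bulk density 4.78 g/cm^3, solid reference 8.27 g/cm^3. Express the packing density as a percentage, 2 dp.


Packing = (4.78/8.27)*100 = 57.8 %


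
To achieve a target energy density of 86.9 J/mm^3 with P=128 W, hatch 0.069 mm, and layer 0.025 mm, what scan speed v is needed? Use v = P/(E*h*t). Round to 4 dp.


v = 128 / (86.9*0.069*0.025) = 853.8884 mm/s


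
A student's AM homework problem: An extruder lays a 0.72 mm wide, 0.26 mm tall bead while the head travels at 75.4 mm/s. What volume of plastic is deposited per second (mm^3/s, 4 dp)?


Rate = 0.72 * 0.26 * 75.4 = 14.1149 mm^3/s


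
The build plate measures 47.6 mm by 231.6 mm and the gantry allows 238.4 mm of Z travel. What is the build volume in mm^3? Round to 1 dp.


V = 47.6 * 231.6 * 238.4 = 2628159.7 mm^3


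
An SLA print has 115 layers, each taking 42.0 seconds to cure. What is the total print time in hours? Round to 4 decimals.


t = 115 * 42.0 / 3600 = 1.3417 hrs


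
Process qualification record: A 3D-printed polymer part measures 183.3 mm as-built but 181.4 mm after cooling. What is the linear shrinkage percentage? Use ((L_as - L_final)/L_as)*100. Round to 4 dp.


Shrinkage = ((183.3-181.4)/183.3)*100 = 1.0366 %


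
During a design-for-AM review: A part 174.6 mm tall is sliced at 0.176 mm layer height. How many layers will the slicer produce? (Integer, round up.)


Layers = ceil(174.6/0.176) = 993


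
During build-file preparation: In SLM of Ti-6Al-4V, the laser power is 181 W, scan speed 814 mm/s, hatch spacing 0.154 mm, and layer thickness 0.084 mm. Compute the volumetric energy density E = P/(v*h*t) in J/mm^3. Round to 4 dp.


E = 181 / (814*0.154*0.084) = 17.1891 J/mm^3


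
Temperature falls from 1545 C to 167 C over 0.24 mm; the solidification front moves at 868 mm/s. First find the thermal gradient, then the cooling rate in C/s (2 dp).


G = (1545-167)/0.24 = 5741.66666667 C/mm
CR = 5741.66666667 * 868 = 4983766.67 C/s


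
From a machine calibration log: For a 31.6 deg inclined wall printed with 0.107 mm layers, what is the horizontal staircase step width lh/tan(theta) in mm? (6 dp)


step = 0.107 / tan(31.6) = 0.173926 mm


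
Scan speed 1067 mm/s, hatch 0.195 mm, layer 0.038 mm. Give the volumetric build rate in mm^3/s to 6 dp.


Rate = 1067 * 0.195 * 0.038 = 7.90647 mm^3/s


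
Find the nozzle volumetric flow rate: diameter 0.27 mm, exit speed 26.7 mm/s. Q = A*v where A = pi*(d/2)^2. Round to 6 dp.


A = pi*(0.27/2)^2 = 0.05725553 mm^2
Q = 0.05725553 * 26.7 = 1.528723 mm^3/s


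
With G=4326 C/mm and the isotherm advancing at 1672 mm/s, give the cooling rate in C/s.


CR = 4326 * 1672 = 7233072 C/s


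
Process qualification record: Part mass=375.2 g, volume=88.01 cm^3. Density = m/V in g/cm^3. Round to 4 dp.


rho = 375.2 / 88.01 = 4.2632 g/cm^3


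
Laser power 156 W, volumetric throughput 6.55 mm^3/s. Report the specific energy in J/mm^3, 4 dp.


SE = 156 / 6.55 = 23.8168 J/mm^3


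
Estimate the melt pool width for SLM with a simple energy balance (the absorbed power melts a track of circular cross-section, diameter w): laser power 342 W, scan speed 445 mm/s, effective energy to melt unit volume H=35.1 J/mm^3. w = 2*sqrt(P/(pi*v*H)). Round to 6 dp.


w = 2*sqrt(342/(pi*445*35.1)) = 0.166969 mm


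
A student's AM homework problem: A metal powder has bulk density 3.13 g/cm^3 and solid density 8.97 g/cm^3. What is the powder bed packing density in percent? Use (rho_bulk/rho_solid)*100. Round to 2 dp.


Packing = (3.13/8.97)*100 = 34.89 %


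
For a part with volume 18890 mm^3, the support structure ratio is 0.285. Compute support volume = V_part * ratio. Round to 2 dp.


V_support = 18890 * 0.285 = 5383.65 mm^3


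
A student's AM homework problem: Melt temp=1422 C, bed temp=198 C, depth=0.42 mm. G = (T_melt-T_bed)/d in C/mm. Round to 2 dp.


G = (1422-198)/0.42 = 2914.29 C/mm


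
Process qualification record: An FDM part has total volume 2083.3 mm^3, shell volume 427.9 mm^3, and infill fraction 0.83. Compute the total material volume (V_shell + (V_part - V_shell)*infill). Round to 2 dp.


V_infill = (2083.3 - 427.9) * 0.83 = 1373.98
V_total = 427.9 + 1373.98 = 1801.88 mm^3


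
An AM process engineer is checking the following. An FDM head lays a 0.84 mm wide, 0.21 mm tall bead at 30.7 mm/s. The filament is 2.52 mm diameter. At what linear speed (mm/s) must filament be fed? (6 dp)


Q = 0.84 * 0.21 * 30.7 = 5.41548 mm^3/s
A_fil = pi*(2.52/2)^2 = 4.9875925 mm^2
v_feed = 5.41548 / 4.9875925 = 1.08579 mm/s


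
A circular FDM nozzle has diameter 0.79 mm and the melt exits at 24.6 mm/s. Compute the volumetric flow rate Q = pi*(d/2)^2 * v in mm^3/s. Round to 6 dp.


A = pi*(0.79/2)^2 = 0.49016699 mm^2
Q = 0.49016699 * 24.6 = 12.058108 mm^3/s


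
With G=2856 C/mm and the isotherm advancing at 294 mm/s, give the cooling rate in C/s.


CR = 2856 * 294 = 839664 C/s


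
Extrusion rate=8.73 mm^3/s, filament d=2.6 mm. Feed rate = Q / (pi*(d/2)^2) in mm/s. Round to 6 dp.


A = pi*(2.6/2)^2 = 5.309292
v = 8.73 / 5.309292 = 1.644287 mm/s


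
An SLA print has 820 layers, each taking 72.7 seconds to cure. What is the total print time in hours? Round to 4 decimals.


t = 820 * 72.7 / 3600 = 16.5594 hrs


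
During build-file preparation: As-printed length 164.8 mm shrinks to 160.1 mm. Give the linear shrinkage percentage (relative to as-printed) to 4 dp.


Shrinkage = ((164.8-160.1)/164.8)*100 = 2.8519 %


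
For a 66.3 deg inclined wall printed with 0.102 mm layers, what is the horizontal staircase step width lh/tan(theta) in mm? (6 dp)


step = 0.102 / tan(66.3) = 0.044775 mm


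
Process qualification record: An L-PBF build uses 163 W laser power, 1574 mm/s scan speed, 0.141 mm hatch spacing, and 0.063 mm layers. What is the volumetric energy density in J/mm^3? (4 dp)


E = 163 / (1574*0.141*0.063) = 11.658 J/mm^3


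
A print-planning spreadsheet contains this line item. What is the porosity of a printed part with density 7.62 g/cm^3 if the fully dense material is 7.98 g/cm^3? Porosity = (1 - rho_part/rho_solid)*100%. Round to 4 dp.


Porosity = (1-7.62/7.98)*100 = 4.5113 %


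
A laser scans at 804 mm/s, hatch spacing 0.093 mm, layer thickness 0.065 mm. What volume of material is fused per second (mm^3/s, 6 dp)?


Rate = 804 * 0.093 * 0.065 = 4.86018 mm^3/s


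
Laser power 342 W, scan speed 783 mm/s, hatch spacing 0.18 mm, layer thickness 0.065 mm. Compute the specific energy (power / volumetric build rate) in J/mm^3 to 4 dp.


Build rate = 783 * 0.18 * 0.065 = 9.1611 mm^3/s
SE = 342 / 9.1611 = 37.3318 J/mm^3


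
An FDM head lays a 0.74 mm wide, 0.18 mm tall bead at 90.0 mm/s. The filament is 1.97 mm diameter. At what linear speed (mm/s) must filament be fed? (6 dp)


Q = 0.74 * 0.18 * 90.0 = 11.988 mm^3/s
A_fil = pi*(1.97/2)^2 = 3.04805173 mm^2
v_feed = 11.988 / 3.04805173 = 3.933004 mm/s


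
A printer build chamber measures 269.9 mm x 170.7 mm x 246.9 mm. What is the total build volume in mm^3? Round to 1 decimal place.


V = 269.9 * 170.7 * 246.9 = 11375159.5 mm^3


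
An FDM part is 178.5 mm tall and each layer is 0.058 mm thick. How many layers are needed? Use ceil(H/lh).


Layers = ceil(178.5/0.058) = 3078


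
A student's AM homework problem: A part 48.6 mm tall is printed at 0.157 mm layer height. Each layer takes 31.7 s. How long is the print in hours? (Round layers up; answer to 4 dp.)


Layers = ceil(48.6/0.157) = 310
t = 310 * 31.7 / 3600 = 2.7297 hrs


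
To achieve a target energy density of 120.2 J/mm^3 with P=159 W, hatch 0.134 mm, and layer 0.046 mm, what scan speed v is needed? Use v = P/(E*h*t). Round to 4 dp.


v = 159 / (120.2*0.134*0.046) = 214.6002 mm/s


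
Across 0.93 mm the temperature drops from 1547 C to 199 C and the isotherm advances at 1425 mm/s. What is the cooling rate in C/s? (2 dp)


G = (1547-199)/0.93 = 1449.46236559 C/mm
CR = 1449.46236559 * 1425 = 2065483.87 C/s


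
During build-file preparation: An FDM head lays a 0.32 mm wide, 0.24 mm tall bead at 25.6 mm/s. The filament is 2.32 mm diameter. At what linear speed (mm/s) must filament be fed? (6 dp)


Q = 0.32 * 0.24 * 25.6 = 1.96608 mm^3/s
A_fil = pi*(2.32/2)^2 = 4.22732707 mm^2
v_feed = 1.96608 / 4.22732707 = 0.465088 mm/s


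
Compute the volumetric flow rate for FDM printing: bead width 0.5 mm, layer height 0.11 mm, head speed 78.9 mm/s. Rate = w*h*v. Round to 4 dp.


Rate = 0.5 * 0.11 * 78.9 = 4.3395 mm^3/s


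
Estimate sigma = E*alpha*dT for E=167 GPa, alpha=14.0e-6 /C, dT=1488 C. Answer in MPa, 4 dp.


sigma = 167*1000 * 14.0e-6 * 1488 = 3478.944 MPa


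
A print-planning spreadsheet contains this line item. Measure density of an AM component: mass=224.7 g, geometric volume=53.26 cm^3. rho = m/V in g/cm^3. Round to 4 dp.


rho = 224.7 / 53.26 = 4.2189 g/cm^3


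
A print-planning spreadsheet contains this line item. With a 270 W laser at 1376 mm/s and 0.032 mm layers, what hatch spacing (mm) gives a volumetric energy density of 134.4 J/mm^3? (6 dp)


h = 270 / (134.4*1376*0.032) = 0.045624 mm


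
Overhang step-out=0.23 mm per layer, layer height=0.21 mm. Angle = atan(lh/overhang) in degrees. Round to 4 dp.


angle = atan(0.21/0.23) = 42.3974 degrees


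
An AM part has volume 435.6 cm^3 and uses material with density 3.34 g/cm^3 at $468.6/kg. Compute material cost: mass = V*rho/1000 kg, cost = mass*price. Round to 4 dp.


Mass = 435.6*3.34/1000 = 1.454904 kg
Cost = 1.454904 * 468.6 = 681.768 $


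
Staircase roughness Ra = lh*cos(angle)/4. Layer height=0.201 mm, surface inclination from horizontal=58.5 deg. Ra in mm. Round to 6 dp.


Ra = 0.201 * cos(58.5) / 4 = 0.026256 mm


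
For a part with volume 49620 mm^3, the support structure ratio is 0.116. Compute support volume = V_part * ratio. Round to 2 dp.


V_support = 49620 * 0.116 = 5755.92 mm^3


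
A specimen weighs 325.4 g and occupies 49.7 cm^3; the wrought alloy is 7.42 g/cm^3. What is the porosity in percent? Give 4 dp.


rho_part = 325.4 / 49.7 = 6.5472837 g/cm^3
Porosity = (1 - 6.5472837/7.42)*100 = 11.7617 %


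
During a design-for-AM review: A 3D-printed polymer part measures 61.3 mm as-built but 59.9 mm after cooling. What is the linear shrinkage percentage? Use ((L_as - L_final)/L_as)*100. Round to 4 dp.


Shrinkage = ((61.3-59.9)/61.3)*100 = 2.2838 %


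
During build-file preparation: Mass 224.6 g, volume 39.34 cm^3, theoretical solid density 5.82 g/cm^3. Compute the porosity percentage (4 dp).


rho_part = 224.6 / 39.34 = 5.70920183 g/cm^3
Porosity = (1 - 5.70920183/5.82)*100 = 1.9037 %


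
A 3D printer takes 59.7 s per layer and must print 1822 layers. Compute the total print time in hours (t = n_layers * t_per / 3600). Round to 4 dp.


t = 1822 * 59.7 / 3600 = 30.2148 hrs


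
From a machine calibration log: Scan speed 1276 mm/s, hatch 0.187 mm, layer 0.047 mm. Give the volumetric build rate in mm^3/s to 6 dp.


Rate = 1276 * 0.187 * 0.047 = 11.214764 mm^3/s


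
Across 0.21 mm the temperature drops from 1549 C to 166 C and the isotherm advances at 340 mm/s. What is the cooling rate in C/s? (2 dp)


G = (1549-166)/0.21 = 6585.71428571 C/mm
CR = 6585.71428571 * 340 = 2239142.86 C/s


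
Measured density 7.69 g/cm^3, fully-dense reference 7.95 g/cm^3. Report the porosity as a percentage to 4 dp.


Porosity = (1-7.69/7.95)*100 = 3.2704 %


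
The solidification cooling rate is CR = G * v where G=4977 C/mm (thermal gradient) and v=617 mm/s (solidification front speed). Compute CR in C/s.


CR = 4977 * 617 = 3070809 C/s


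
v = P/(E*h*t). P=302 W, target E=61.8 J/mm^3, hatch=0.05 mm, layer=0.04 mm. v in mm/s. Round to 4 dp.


v = 302 / (61.8*0.05*0.04) = 2443.3657 mm/s


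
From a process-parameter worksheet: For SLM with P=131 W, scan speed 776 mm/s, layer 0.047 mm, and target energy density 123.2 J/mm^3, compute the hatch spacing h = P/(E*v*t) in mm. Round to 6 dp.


h = 131 / (123.2*776*0.047) = 0.029154 mm


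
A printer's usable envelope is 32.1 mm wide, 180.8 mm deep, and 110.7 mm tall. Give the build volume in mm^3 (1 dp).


V = 32.1 * 180.8 * 110.7 = 642467.4 mm^3
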